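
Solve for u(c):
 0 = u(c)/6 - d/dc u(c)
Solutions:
 u(c) = C1*exp(c/6)


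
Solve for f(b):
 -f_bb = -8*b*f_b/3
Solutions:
 f(b) = C1 + C2*erfi(2*sqrt(3)*b/3)


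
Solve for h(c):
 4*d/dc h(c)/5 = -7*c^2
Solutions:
 h(c) = C1 - 35*c^3/12


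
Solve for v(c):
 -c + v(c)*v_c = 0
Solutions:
 v(c) = -sqrt(C1 + c^2)
 v(c) = sqrt(C1 + c^2)


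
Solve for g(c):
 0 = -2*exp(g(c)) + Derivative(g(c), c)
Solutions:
 g(c) = log(-1/(C1 + 2*c))


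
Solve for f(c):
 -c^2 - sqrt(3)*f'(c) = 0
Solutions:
 f(c) = C1 - sqrt(3)*c^3/9


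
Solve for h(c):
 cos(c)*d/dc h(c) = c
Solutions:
 h(c) = C1 + Integral(c/cos(c), c)


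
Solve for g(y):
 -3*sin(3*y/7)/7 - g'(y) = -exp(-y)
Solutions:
 g(y) = C1 + cos(3*y/7) - exp(-y)


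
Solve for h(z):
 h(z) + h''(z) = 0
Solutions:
 h(z) = C1*sin(z) + C2*cos(z)


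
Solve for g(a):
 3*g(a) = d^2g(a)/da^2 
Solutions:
 g(a) = C1*exp(-sqrt(3)*a) + C2*exp(sqrt(3)*a)


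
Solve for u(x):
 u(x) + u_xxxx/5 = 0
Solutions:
 u(x) = (C1*sin(sqrt(2)*5^(1/4)*x/2) + C2*cos(sqrt(2)*5^(1/4)*x/2))*exp(-sqrt(2)*5^(1/4)*x/2) + (C3*sin(sqrt(2)*5^(1/4)*x/2) + C4*cos(sqrt(2)*5^(1/4)*x/2))*exp(sqrt(2)*5^(1/4)*x/2)


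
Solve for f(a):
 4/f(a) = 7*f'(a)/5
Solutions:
 f(a) = -sqrt(C1 + 280*a)/7
 f(a) = sqrt(C1 + 280*a)/7


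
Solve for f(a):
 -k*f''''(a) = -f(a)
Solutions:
 f(a) = C1*exp(-a*(1/k)^(1/4)) + C2*exp(a*(1/k)^(1/4)) + C3*exp(-I*a*(1/k)^(1/4)) + C4*exp(I*a*(1/k)^(1/4))


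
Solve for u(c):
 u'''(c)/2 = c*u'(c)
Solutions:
 u(c) = C1 + Integral(C2*airyai(2^(1/3)*c) + C3*airybi(2^(1/3)*c), c)


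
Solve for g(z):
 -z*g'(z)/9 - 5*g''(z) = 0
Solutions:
 g(z) = C1 + C2*erf(sqrt(10)*z/30)


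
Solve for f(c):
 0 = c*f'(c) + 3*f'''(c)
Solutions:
 f(c) = C1 + Integral(C2*airyai(-3^(2/3)*c/3) + C3*airybi(-3^(2/3)*c/3), c)


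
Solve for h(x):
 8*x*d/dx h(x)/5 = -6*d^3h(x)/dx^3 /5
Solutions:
 h(x) = C1 + Integral(C2*airyai(-6^(2/3)*x/3) + C3*airybi(-6^(2/3)*x/3), x)


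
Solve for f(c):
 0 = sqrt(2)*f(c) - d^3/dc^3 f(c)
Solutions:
 f(c) = C3*exp(2^(1/6)*c) + (C1*sin(2^(1/6)*sqrt(3)*c/2) + C2*cos(2^(1/6)*sqrt(3)*c/2))*exp(-2^(1/6)*c/2)


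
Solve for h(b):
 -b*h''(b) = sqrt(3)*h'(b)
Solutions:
 h(b) = C1 + C2*b^(1 - sqrt(3))


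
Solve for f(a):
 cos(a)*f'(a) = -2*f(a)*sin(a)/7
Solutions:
 f(a) = C1*cos(a)^(2/7)


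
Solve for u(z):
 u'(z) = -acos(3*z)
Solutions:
 u(z) = C1 - z*acos(3*z) + sqrt(1 - 9*z^2)/3


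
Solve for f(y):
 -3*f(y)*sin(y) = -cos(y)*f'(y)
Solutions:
 f(y) = C1/cos(y)^3


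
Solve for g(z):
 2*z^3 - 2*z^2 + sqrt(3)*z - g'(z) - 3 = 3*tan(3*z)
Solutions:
 g(z) = C1 + z^4/2 - 2*z^3/3 + sqrt(3)*z^2/2 - 3*z + log(cos(3*z))


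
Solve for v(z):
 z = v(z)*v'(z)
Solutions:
 v(z) = -sqrt(C1 + z^2)
 v(z) = sqrt(C1 + z^2)


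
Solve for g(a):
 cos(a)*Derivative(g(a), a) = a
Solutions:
 g(a) = C1 + Integral(a/cos(a), a)


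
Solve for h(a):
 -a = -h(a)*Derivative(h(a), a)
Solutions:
 h(a) = -sqrt(C1 + a^2)
 h(a) = sqrt(C1 + a^2)


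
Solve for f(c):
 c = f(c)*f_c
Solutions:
 f(c) = -sqrt(C1 + c^2)
 f(c) = sqrt(C1 + c^2)


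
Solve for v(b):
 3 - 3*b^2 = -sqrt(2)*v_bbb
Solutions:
 v(b) = C1 + C2*b + C3*b^2 + sqrt(2)*b^5/40 - sqrt(2)*b^3/4


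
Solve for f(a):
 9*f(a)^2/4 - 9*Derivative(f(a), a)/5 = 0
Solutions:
 f(a) = -4/(C1 + 5*a)


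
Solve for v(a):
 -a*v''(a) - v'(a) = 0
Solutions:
 v(a) = C1 + C2*log(a)


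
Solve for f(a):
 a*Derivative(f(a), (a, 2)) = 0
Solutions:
 f(a) = C1 + C2*a


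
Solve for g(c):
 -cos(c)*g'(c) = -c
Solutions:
 g(c) = C1 + Integral(c/cos(c), c)


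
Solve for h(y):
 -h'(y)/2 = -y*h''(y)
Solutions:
 h(y) = C1 + C2*y^(3/2)


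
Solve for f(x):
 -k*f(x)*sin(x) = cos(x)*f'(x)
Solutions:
 f(x) = C1*exp(k*log(cos(x)))


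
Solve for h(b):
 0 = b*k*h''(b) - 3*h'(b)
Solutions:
 h(b) = C1 + b^(((re(k) + 3)*re(k) + im(k)^2)/(re(k)^2 + im(k)^2))*(C2*sin(3*log(b)*Abs(im(k))/(re(k)^2 + im(k)^2)) + C3*cos(3*log(b)*im(k)/(re(k)^2 + im(k)^2)))


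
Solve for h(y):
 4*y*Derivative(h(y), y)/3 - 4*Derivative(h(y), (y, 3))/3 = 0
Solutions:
 h(y) = C1 + Integral(C2*airyai(y) + C3*airybi(y), y)


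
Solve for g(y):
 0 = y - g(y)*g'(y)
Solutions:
 g(y) = -sqrt(C1 + y^2)
 g(y) = sqrt(C1 + y^2)


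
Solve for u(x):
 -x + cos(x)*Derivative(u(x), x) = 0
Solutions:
 u(x) = C1 + Integral(x/cos(x), x)


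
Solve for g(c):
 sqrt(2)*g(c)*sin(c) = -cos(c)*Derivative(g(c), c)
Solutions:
 g(c) = C1*cos(c)^(sqrt(2))


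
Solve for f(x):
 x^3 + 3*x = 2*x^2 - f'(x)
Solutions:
 f(x) = C1 - x^4/4 + 2*x^3/3 - 3*x^2/2


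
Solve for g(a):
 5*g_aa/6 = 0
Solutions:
 g(a) = C1 + C2*a


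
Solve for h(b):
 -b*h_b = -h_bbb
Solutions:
 h(b) = C1 + Integral(C2*airyai(b) + C3*airybi(b), b)


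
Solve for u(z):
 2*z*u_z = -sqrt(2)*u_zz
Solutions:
 u(z) = C1 + C2*erf(2^(3/4)*z/2)


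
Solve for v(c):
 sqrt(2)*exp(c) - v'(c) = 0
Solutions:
 v(c) = C1 + sqrt(2)*exp(c)


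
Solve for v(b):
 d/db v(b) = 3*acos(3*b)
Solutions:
 v(b) = C1 + 3*b*acos(3*b) - sqrt(1 - 9*b^2)


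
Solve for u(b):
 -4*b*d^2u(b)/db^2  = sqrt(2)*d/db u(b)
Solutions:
 u(b) = C1 + C2*b^(1 - sqrt(2)/4)


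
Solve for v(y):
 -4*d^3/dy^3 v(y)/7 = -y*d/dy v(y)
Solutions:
 v(y) = C1 + Integral(C2*airyai(14^(1/3)*y/2) + C3*airybi(14^(1/3)*y/2), y)


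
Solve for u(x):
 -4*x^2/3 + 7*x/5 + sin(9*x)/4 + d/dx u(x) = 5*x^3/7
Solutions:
 u(x) = C1 + 5*x^4/28 + 4*x^3/9 - 7*x^2/10 + cos(9*x)/36


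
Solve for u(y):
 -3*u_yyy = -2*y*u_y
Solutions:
 u(y) = C1 + Integral(C2*airyai(2^(1/3)*3^(2/3)*y/3) + C3*airybi(2^(1/3)*3^(2/3)*y/3), y)


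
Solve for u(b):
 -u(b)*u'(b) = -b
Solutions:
 u(b) = -sqrt(C1 + b^2)
 u(b) = sqrt(C1 + b^2)


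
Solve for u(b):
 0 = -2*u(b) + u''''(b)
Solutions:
 u(b) = C1*exp(-2^(1/4)*b) + C2*exp(2^(1/4)*b) + C3*sin(2^(1/4)*b) + C4*cos(2^(1/4)*b)


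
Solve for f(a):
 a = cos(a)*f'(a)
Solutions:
 f(a) = C1 + Integral(a/cos(a), a)


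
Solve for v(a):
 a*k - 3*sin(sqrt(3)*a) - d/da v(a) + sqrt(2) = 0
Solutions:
 v(a) = C1 + a^2*k/2 + sqrt(2)*a + sqrt(3)*cos(sqrt(3)*a)


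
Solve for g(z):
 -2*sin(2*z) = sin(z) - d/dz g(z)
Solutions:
 g(z) = C1 + 2*sin(z)^2 - cos(z)


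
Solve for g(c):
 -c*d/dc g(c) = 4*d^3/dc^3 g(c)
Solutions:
 g(c) = C1 + Integral(C2*airyai(-2^(1/3)*c/2) + C3*airybi(-2^(1/3)*c/2), c)


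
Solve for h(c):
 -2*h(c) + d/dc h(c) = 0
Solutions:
 h(c) = C1*exp(2*c)


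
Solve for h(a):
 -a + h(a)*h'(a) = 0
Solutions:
 h(a) = -sqrt(C1 + a^2)
 h(a) = sqrt(C1 + a^2)


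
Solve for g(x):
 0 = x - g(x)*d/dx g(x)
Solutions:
 g(x) = -sqrt(C1 + x^2)
 g(x) = sqrt(C1 + x^2)


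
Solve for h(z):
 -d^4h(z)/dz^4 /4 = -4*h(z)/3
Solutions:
 h(z) = C1*exp(-2*3^(3/4)*z/3) + C2*exp(2*3^(3/4)*z/3) + C3*sin(2*3^(3/4)*z/3) + C4*cos(2*3^(3/4)*z/3)


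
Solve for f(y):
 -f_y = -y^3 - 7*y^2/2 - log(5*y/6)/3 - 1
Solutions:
 f(y) = C1 + y^4/4 + 7*y^3/6 + y*log(y)/3 - y*log(6)/3 + y*log(5)/3 + 2*y/3


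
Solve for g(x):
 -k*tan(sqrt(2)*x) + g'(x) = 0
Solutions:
 g(x) = C1 - sqrt(2)*k*log(cos(sqrt(2)*x))/2


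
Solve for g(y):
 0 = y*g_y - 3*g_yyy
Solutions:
 g(y) = C1 + Integral(C2*airyai(3^(2/3)*y/3) + C3*airybi(3^(2/3)*y/3), y)


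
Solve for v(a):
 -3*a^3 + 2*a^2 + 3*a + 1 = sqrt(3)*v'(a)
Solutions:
 v(a) = C1 - sqrt(3)*a^4/4 + 2*sqrt(3)*a^3/9 + sqrt(3)*a^2/2 + sqrt(3)*a/3


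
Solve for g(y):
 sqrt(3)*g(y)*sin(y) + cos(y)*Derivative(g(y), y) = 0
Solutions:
 g(y) = C1*cos(y)^(sqrt(3))


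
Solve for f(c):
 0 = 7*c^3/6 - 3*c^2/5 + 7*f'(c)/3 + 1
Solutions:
 f(c) = C1 - c^4/8 + 3*c^3/35 - 3*c/7


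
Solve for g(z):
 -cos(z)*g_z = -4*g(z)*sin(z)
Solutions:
 g(z) = C1/cos(z)^4


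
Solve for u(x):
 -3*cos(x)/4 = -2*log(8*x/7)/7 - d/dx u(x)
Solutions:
 u(x) = C1 - 2*x*log(x)/7 - 6*x*log(2)/7 + 2*x/7 + 2*x*log(7)/7 + 3*sin(x)/4


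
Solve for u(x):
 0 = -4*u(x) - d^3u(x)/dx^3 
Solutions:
 u(x) = C3*exp(-2^(2/3)*x) + (C1*sin(2^(2/3)*sqrt(3)*x/2) + C2*cos(2^(2/3)*sqrt(3)*x/2))*exp(2^(2/3)*x/2)


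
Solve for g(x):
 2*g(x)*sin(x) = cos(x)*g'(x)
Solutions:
 g(x) = C1/cos(x)^2


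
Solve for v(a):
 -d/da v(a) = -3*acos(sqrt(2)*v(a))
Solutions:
 Integral(1/acos(sqrt(2)*_y), (_y, v(a))) = C1 + 3*a


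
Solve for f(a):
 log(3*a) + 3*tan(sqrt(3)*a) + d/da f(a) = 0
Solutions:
 f(a) = C1 - a*log(a) - a*log(3) + a + sqrt(3)*log(cos(sqrt(3)*a))


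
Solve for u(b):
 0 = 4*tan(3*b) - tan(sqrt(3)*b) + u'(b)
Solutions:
 u(b) = C1 + 4*log(cos(3*b))/3 - sqrt(3)*log(cos(sqrt(3)*b))/3


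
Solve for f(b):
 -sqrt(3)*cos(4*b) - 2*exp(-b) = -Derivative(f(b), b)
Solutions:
 f(b) = C1 + sqrt(3)*sin(4*b)/4 - 2*exp(-b)


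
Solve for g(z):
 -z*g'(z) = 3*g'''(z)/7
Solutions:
 g(z) = C1 + Integral(C2*airyai(-3^(2/3)*7^(1/3)*z/3) + C3*airybi(-3^(2/3)*7^(1/3)*z/3), z)


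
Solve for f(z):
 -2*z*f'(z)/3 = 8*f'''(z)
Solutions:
 f(z) = C1 + Integral(C2*airyai(-18^(1/3)*z/6) + C3*airybi(-18^(1/3)*z/6), z)


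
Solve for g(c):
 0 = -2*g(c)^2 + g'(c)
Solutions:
 g(c) = -1/(C1 + 2*c)


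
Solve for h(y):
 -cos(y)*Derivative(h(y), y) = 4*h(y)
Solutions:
 h(y) = C1*(sin(y)^2 - 2*sin(y) + 1)/(sin(y)^2 + 2*sin(y) + 1)


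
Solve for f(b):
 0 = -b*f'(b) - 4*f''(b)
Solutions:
 f(b) = C1 + C2*erf(sqrt(2)*b/4)


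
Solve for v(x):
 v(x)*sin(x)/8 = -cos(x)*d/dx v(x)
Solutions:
 v(x) = C1*cos(x)^(1/8)


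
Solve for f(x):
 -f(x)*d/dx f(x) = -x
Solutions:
 f(x) = -sqrt(C1 + x^2)
 f(x) = sqrt(C1 + x^2)


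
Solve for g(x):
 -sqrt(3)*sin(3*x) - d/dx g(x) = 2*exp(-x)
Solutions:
 g(x) = C1 + sqrt(3)*cos(3*x)/3 + 2*exp(-x)


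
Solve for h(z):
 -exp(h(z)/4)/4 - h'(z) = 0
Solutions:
 h(z) = 4*log(1/(C1 + z)) + 16*log(2)


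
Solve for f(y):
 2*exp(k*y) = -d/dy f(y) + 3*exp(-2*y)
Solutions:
 f(y) = C1 - 3*exp(-2*y)/2 - 2*exp(k*y)/k


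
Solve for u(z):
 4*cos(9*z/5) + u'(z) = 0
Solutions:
 u(z) = C1 - 20*sin(9*z/5)/9


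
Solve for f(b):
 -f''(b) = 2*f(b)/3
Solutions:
 f(b) = C1*sin(sqrt(6)*b/3) + C2*cos(sqrt(6)*b/3)


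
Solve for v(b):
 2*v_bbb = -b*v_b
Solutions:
 v(b) = C1 + Integral(C2*airyai(-2^(2/3)*b/2) + C3*airybi(-2^(2/3)*b/2), b)


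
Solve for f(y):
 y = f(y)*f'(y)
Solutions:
 f(y) = -sqrt(C1 + y^2)
 f(y) = sqrt(C1 + y^2)


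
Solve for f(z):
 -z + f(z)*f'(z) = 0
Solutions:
 f(z) = -sqrt(C1 + z^2)
 f(z) = sqrt(C1 + z^2)


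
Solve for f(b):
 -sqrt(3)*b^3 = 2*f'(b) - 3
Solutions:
 f(b) = C1 - sqrt(3)*b^4/8 + 3*b/2


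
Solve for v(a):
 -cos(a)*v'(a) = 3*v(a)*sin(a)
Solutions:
 v(a) = C1*cos(a)^3


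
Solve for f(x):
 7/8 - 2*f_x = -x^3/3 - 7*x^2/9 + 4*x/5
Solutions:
 f(x) = C1 + x^4/24 + 7*x^3/54 - x^2/5 + 7*x/16


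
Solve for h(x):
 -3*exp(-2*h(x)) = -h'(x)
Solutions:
 h(x) = log(-sqrt(C1 + 6*x))
 h(x) = log(C1 + 6*x)/2


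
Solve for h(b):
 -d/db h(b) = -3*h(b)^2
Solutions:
 h(b) = -1/(C1 + 3*b)


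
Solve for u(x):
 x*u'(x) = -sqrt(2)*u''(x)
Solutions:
 u(x) = C1 + C2*erf(2^(1/4)*x/2)


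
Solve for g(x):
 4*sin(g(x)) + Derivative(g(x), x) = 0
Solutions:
 g(x) = -acos((-C1 - exp(8*x))/(C1 - exp(8*x))) + 2*pi
 g(x) = acos((-C1 - exp(8*x))/(C1 - exp(8*x)))


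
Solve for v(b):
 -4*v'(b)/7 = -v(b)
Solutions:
 v(b) = C1*exp(7*b/4)


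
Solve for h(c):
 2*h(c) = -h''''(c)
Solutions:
 h(c) = (C1*sin(2^(3/4)*c/2) + C2*cos(2^(3/4)*c/2))*exp(-2^(3/4)*c/2) + (C3*sin(2^(3/4)*c/2) + C4*cos(2^(3/4)*c/2))*exp(2^(3/4)*c/2)


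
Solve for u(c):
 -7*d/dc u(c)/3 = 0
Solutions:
 u(c) = C1


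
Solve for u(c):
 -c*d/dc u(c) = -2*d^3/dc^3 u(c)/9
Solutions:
 u(c) = C1 + Integral(C2*airyai(6^(2/3)*c/2) + C3*airybi(6^(2/3)*c/2), c)


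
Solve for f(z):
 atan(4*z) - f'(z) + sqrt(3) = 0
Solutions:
 f(z) = C1 + z*atan(4*z) + sqrt(3)*z - log(16*z^2 + 1)/8


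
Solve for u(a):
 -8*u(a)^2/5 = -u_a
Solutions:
 u(a) = -5/(C1 + 8*a)


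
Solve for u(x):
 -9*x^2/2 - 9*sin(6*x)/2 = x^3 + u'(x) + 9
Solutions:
 u(x) = C1 - x^4/4 - 3*x^3/2 - 9*x + 3*cos(6*x)/4


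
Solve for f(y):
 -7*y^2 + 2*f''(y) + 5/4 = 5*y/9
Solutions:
 f(y) = C1 + C2*y + 7*y^4/24 + 5*y^3/108 - 5*y^2/16


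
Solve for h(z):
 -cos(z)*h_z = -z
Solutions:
 h(z) = C1 + Integral(z/cos(z), z)


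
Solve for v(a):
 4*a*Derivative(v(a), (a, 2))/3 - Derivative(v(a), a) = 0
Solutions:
 v(a) = C1 + C2*a^(7/4)


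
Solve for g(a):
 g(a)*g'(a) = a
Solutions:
 g(a) = -sqrt(C1 + a^2)
 g(a) = sqrt(C1 + a^2)


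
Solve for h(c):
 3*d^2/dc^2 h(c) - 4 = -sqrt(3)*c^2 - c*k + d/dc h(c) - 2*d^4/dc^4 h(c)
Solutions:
 h(c) = C1 + C2*exp(2^(1/3)*c*(-(1 + sqrt(3))^(1/3) + 2^(1/3)/(1 + sqrt(3))^(1/3))/4)*sin(2^(1/3)*sqrt(3)*c*(2^(1/3)/(1 + sqrt(3))^(1/3) + (1 + sqrt(3))^(1/3))/4) + C3*exp(2^(1/3)*c*(-(1 + sqrt(3))^(1/3) + 2^(1/3)/(1 + sqrt(3))^(1/3))/4)*cos(2^(1/3)*sqrt(3)*c*(2^(1/3)/(1 + sqrt(3))^(1/3) + (1 + sqrt(3))^(1/3))/4) + C4*exp(-2^(1/3)*c*(-(1 + sqrt(3))^(1/3) + 2^(1/3)/(1 + sqrt(3))^(1/3))/2) + sqrt(3)*c^3/3 + c^2*k/2 + 3*sqrt(3)*c^2 + 3*c*k - 4*c + 18*sqrt(3)*c


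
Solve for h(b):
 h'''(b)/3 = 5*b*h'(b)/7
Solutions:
 h(b) = C1 + Integral(C2*airyai(15^(1/3)*7^(2/3)*b/7) + C3*airybi(15^(1/3)*7^(2/3)*b/7), b)


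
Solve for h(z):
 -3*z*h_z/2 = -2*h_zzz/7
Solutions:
 h(z) = C1 + Integral(C2*airyai(42^(1/3)*z/2) + C3*airybi(42^(1/3)*z/2), z)


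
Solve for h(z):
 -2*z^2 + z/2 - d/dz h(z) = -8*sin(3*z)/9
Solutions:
 h(z) = C1 - 2*z^3/3 + z^2/4 - 8*cos(3*z)/27


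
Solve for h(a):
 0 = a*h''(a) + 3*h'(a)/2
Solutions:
 h(a) = C1 + C2/sqrt(a)


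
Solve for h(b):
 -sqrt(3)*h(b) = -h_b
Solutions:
 h(b) = C1*exp(sqrt(3)*b)


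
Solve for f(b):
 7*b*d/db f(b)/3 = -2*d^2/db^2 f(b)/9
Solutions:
 f(b) = C1 + C2*erf(sqrt(21)*b/2)


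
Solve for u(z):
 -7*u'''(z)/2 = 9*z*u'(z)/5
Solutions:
 u(z) = C1 + Integral(C2*airyai(-18^(1/3)*35^(2/3)*z/35) + C3*airybi(-18^(1/3)*35^(2/3)*z/35), z)


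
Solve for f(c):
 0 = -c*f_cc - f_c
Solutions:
 f(c) = C1 + C2*log(c)


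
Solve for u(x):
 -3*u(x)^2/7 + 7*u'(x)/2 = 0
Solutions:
 u(x) = -49/(C1 + 6*x)


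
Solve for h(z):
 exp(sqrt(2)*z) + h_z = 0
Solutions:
 h(z) = C1 - sqrt(2)*exp(sqrt(2)*z)/2


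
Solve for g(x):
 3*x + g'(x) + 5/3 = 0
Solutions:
 g(x) = C1 - 3*x^2/2 - 5*x/3


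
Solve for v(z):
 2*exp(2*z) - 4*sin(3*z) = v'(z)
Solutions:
 v(z) = C1 + exp(2*z) + 4*cos(3*z)/3


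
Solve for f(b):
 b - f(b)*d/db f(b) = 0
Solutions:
 f(b) = -sqrt(C1 + b^2)
 f(b) = sqrt(C1 + b^2)


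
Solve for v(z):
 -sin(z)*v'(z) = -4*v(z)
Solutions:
 v(z) = C1*(cos(z)^2 - 2*cos(z) + 1)/(cos(z)^2 + 2*cos(z) + 1)


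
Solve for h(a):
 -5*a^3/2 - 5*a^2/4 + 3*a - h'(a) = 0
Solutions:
 h(a) = C1 - 5*a^4/8 - 5*a^3/12 + 3*a^2/2


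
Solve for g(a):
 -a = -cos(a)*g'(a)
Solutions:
 g(a) = C1 + Integral(a/cos(a), a)


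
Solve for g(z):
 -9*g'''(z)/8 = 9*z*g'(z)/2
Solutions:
 g(z) = C1 + Integral(C2*airyai(-2^(2/3)*z) + C3*airybi(-2^(2/3)*z), z)


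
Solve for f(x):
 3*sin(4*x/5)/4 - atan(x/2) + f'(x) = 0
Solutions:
 f(x) = C1 + x*atan(x/2) - log(x^2 + 4) + 15*cos(4*x/5)/16


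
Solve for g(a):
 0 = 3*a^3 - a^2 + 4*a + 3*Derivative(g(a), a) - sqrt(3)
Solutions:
 g(a) = C1 - a^4/4 + a^3/9 - 2*a^2/3 + sqrt(3)*a/3


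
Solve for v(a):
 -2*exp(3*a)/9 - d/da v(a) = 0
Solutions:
 v(a) = C1 - 2*exp(3*a)/27


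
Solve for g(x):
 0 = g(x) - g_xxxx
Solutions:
 g(x) = C1*exp(-x) + C2*exp(x) + C3*sin(x) + C4*cos(x)


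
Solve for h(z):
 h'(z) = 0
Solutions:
 h(z) = C1


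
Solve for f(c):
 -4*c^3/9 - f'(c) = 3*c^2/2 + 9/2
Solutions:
 f(c) = C1 - c^4/9 - c^3/2 - 9*c/2


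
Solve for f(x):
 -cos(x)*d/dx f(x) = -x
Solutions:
 f(x) = C1 + Integral(x/cos(x), x)


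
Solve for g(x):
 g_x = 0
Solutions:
 g(x) = C1


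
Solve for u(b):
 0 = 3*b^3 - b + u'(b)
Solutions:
 u(b) = C1 - 3*b^4/4 + b^2/2


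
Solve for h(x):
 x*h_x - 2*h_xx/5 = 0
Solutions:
 h(x) = C1 + C2*erfi(sqrt(5)*x/2)


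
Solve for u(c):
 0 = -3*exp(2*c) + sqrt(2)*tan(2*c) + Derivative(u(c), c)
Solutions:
 u(c) = C1 + 3*exp(2*c)/2 + sqrt(2)*log(cos(2*c))/2


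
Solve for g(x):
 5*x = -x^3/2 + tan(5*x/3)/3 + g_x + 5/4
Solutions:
 g(x) = C1 + x^4/8 + 5*x^2/2 - 5*x/4 + log(cos(5*x/3))/5


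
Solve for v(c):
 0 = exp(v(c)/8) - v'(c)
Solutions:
 v(c) = 8*log(-1/(C1 + c)) + 24*log(2)


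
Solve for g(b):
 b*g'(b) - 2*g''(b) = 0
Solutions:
 g(b) = C1 + C2*erfi(b/2)


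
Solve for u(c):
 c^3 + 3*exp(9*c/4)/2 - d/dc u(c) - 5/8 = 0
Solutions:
 u(c) = C1 + c^4/4 - 5*c/8 + 2*exp(9*c/4)/3


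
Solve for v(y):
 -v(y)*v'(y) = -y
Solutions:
 v(y) = -sqrt(C1 + y^2)
 v(y) = sqrt(C1 + y^2)


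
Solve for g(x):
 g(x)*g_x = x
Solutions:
 g(x) = -sqrt(C1 + x^2)
 g(x) = sqrt(C1 + x^2)


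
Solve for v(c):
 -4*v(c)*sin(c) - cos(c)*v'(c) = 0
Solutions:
 v(c) = C1*cos(c)^4


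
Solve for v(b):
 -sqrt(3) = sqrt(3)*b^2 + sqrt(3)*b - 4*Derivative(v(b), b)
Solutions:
 v(b) = C1 + sqrt(3)*b^3/12 + sqrt(3)*b^2/8 + sqrt(3)*b/4


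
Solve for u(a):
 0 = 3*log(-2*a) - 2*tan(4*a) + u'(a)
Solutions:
 u(a) = C1 - 3*a*log(-a) - 3*a*log(2) + 3*a - log(cos(4*a))/2


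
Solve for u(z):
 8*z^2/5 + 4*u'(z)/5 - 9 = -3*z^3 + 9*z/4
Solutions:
 u(z) = C1 - 15*z^4/16 - 2*z^3/3 + 45*z^2/32 + 45*z/4


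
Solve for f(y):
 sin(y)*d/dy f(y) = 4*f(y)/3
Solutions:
 f(y) = C1*(cos(y) - 1)^(2/3)/(cos(y) + 1)^(2/3)


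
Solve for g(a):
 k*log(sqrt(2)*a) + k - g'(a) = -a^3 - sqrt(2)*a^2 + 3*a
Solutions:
 g(a) = C1 + a^4/4 + sqrt(2)*a^3/3 - 3*a^2/2 + a*k*log(a) + a*k*log(2)/2


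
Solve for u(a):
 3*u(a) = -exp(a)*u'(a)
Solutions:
 u(a) = C1*exp(3*exp(-a))


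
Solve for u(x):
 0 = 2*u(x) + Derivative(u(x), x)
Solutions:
 u(x) = C1*exp(-2*x)


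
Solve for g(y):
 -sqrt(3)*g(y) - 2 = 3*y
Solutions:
 g(y) = sqrt(3)*(-y - 2/3)


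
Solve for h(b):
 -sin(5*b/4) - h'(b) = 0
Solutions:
 h(b) = C1 + 4*cos(5*b/4)/5


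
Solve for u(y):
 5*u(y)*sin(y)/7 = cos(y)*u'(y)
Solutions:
 u(y) = C1/cos(y)^(5/7)


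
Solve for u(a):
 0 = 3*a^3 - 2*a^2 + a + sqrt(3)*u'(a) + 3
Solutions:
 u(a) = C1 - sqrt(3)*a^4/4 + 2*sqrt(3)*a^3/9 - sqrt(3)*a^2/6 - sqrt(3)*a


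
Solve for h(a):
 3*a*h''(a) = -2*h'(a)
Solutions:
 h(a) = C1 + C2*a^(1/3)


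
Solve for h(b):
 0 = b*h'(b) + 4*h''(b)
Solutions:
 h(b) = C1 + C2*erf(sqrt(2)*b/4)


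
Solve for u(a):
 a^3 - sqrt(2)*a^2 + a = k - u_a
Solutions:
 u(a) = C1 - a^4/4 + sqrt(2)*a^3/3 - a^2/2 + a*k


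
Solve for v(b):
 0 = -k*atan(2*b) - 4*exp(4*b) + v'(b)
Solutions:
 v(b) = C1 + k*(b*atan(2*b) - log(4*b^2 + 1)/4) + exp(4*b)


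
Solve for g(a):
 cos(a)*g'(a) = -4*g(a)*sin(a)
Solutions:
 g(a) = C1*cos(a)^4


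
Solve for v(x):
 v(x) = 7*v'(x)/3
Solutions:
 v(x) = C1*exp(3*x/7)


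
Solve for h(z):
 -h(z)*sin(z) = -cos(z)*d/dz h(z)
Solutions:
 h(z) = C1/cos(z)


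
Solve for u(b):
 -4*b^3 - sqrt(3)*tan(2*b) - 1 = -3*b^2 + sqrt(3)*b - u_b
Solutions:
 u(b) = C1 + b^4 - b^3 + sqrt(3)*b^2/2 + b - sqrt(3)*log(cos(2*b))/2


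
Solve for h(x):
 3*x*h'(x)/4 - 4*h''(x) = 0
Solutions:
 h(x) = C1 + C2*erfi(sqrt(6)*x/8)


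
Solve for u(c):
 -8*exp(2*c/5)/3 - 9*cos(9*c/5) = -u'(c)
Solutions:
 u(c) = C1 + 20*exp(2*c/5)/3 + 5*sin(9*c/5)


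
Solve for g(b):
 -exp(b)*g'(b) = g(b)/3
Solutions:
 g(b) = C1*exp(exp(-b)/3)


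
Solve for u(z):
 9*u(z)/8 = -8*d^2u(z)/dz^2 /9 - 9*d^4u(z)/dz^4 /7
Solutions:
 u(z) = (C1*sin(14^(1/4)*z*cos(atan(sqrt(79310)/112)/2)/2) + C2*cos(14^(1/4)*z*cos(atan(sqrt(79310)/112)/2)/2))*exp(-14^(1/4)*z*sin(atan(sqrt(79310)/112)/2)/2) + (C3*sin(14^(1/4)*z*cos(atan(sqrt(79310)/112)/2)/2) + C4*cos(14^(1/4)*z*cos(atan(sqrt(79310)/112)/2)/2))*exp(14^(1/4)*z*sin(atan(sqrt(79310)/112)/2)/2)


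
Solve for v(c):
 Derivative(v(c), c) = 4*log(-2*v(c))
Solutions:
 -Integral(1/(log(-_y) + log(2)), (_y, v(c)))/4 = C1 - c


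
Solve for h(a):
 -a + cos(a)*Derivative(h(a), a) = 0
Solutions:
 h(a) = C1 + Integral(a/cos(a), a)


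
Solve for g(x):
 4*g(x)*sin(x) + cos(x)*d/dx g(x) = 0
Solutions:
 g(x) = C1*cos(x)^4


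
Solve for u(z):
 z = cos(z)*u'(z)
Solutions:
 u(z) = C1 + Integral(z/cos(z), z)


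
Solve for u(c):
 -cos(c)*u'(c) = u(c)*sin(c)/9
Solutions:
 u(c) = C1*cos(c)^(1/9)


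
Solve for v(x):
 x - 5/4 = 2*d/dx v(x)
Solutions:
 v(x) = C1 + x^2/4 - 5*x/8


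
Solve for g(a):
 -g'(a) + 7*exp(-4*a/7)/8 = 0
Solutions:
 g(a) = C1 - 49*exp(-4*a/7)/32


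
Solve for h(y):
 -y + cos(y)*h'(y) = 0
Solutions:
 h(y) = C1 + Integral(y/cos(y), y)


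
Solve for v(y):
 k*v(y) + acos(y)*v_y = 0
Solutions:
 v(y) = C1*exp(-k*Integral(1/acos(y), y))


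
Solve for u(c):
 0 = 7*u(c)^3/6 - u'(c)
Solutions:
 u(c) = -sqrt(3)*sqrt(-1/(C1 + 7*c))
 u(c) = sqrt(3)*sqrt(-1/(C1 + 7*c))


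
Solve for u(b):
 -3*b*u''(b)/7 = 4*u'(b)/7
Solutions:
 u(b) = C1 + C2/b^(1/3)


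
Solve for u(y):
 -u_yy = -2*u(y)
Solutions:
 u(y) = C1*exp(-sqrt(2)*y) + C2*exp(sqrt(2)*y)


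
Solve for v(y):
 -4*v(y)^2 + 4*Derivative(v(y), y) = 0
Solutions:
 v(y) = -1/(C1 + y)


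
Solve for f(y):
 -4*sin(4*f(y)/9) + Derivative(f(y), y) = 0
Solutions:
 -4*y + 9*log(cos(4*f(y)/9) - 1)/8 - 9*log(cos(4*f(y)/9) + 1)/8 = C1


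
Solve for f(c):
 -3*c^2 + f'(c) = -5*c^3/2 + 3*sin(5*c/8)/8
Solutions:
 f(c) = C1 - 5*c^4/8 + c^3 - 3*cos(5*c/8)/5


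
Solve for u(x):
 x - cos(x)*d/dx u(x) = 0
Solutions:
 u(x) = C1 + Integral(x/cos(x), x)


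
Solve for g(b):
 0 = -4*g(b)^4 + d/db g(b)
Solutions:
 g(b) = (-1/(C1 + 12*b))^(1/3)
 g(b) = (-1/(C1 + 4*b))^(1/3)*(-3^(2/3) - 3*3^(1/6)*I)/6
 g(b) = (-1/(C1 + 4*b))^(1/3)*(-3^(2/3) + 3*3^(1/6)*I)/6


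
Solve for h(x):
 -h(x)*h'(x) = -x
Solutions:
 h(x) = -sqrt(C1 + x^2)
 h(x) = sqrt(C1 + x^2)


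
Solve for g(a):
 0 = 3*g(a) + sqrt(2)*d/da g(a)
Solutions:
 g(a) = C1*exp(-3*sqrt(2)*a/2)


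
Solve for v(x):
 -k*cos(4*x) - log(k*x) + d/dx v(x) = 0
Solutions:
 v(x) = C1 + k*sin(4*x)/4 + x*log(k*x) - x


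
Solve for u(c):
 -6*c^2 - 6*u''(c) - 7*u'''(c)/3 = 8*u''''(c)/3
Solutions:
 u(c) = C1 + C2*c - c^4/12 + 7*c^3/54 + 95*c^2/324 + (C3*sin(sqrt(527)*c/16) + C4*cos(sqrt(527)*c/16))*exp(-7*c/16)


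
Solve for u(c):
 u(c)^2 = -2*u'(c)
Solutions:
 u(c) = 2/(C1 + c)


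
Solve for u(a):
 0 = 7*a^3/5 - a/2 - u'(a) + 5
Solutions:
 u(a) = C1 + 7*a^4/20 - a^2/4 + 5*a


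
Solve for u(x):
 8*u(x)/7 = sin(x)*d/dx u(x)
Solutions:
 u(x) = C1*(cos(x) - 1)^(4/7)/(cos(x) + 1)^(4/7)


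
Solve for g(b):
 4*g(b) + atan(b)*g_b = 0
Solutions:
 g(b) = C1*exp(-4*Integral(1/atan(b), b))


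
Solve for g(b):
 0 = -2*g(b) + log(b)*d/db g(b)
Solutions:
 g(b) = C1*exp(2*li(b))


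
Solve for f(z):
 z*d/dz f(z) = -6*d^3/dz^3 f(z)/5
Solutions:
 f(z) = C1 + Integral(C2*airyai(-5^(1/3)*6^(2/3)*z/6) + C3*airybi(-5^(1/3)*6^(2/3)*z/6), z)


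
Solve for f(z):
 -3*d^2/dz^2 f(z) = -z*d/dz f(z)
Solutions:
 f(z) = C1 + C2*erfi(sqrt(6)*z/6)


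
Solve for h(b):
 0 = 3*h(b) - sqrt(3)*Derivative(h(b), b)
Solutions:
 h(b) = C1*exp(sqrt(3)*b)


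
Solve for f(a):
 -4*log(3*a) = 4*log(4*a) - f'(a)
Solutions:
 f(a) = C1 + 8*a*log(a) - 8*a + a*log(20736)


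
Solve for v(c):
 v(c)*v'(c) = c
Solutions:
 v(c) = -sqrt(C1 + c^2)
 v(c) = sqrt(C1 + c^2)


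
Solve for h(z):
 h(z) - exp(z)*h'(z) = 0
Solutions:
 h(z) = C1*exp(-exp(-z))


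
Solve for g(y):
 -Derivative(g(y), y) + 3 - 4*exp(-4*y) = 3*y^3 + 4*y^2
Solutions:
 g(y) = C1 - 3*y^4/4 - 4*y^3/3 + 3*y + exp(-4*y)


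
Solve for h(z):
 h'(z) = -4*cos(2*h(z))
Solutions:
 h(z) = -asin((C1 + exp(16*z))/(C1 - exp(16*z)))/2 + pi/2
 h(z) = asin((C1 + exp(16*z))/(C1 - exp(16*z)))/2


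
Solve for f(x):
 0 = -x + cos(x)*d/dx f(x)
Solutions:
 f(x) = C1 + Integral(x/cos(x), x)


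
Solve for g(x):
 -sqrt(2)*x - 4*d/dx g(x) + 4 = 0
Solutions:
 g(x) = C1 - sqrt(2)*x^2/8 + x


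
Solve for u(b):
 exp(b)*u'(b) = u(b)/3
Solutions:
 u(b) = C1*exp(-exp(-b)/3)


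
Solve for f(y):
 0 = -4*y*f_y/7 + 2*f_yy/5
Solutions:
 f(y) = C1 + C2*erfi(sqrt(35)*y/7)


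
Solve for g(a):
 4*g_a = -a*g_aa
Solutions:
 g(a) = C1 + C2/a^3


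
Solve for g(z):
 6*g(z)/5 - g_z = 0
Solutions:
 g(z) = C1*exp(6*z/5)


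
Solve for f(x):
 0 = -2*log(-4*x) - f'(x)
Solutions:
 f(x) = C1 - 2*x*log(-x) + 2*x*(1 - 2*log(2))


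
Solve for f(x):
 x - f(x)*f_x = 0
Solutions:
 f(x) = -sqrt(C1 + x^2)
 f(x) = sqrt(C1 + x^2)


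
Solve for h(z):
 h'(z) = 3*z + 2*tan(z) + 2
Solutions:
 h(z) = C1 + 3*z^2/2 + 2*z - 2*log(cos(z))


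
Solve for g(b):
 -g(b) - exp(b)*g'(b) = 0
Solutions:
 g(b) = C1*exp(exp(-b))


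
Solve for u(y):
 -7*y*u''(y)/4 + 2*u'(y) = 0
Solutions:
 u(y) = C1 + C2*y^(15/7)


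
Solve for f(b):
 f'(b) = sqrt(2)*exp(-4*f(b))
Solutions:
 f(b) = log(-I*(C1 + 4*sqrt(2)*b)^(1/4))
 f(b) = log(I*(C1 + 4*sqrt(2)*b)^(1/4))
 f(b) = log(-(C1 + 4*sqrt(2)*b)^(1/4))
 f(b) = log(C1 + 4*sqrt(2)*b)/4


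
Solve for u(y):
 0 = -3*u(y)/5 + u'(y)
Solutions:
 u(y) = C1*exp(3*y/5)


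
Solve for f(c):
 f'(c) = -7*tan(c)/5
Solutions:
 f(c) = C1 + 7*log(cos(c))/5


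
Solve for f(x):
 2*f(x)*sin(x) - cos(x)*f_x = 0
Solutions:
 f(x) = C1/cos(x)^2


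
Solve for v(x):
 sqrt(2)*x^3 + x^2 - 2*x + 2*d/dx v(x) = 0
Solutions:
 v(x) = C1 - sqrt(2)*x^4/8 - x^3/6 + x^2/2


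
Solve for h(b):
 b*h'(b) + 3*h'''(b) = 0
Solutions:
 h(b) = C1 + Integral(C2*airyai(-3^(2/3)*b/3) + C3*airybi(-3^(2/3)*b/3), b)


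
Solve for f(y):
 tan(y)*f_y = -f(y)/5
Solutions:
 f(y) = C1/sin(y)^(1/5)


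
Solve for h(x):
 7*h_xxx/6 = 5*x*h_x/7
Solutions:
 h(x) = C1 + Integral(C2*airyai(210^(1/3)*x/7) + C3*airybi(210^(1/3)*x/7), x)


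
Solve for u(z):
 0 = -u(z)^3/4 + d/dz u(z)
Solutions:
 u(z) = -sqrt(2)*sqrt(-1/(C1 + z))
 u(z) = sqrt(2)*sqrt(-1/(C1 + z))


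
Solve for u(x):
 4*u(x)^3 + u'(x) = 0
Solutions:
 u(x) = -sqrt(2)*sqrt(-1/(C1 - 4*x))/2
 u(x) = sqrt(2)*sqrt(-1/(C1 - 4*x))/2


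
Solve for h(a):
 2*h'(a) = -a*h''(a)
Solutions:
 h(a) = C1 + C2/a


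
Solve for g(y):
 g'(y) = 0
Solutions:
 g(y) = C1


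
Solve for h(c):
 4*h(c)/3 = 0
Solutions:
 h(c) = 0


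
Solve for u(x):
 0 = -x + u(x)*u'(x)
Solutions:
 u(x) = -sqrt(C1 + x^2)
 u(x) = sqrt(C1 + x^2)


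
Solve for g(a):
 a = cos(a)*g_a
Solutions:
 g(a) = C1 + Integral(a/cos(a), a)


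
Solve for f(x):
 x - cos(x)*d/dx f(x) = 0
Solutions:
 f(x) = C1 + Integral(x/cos(x), x)


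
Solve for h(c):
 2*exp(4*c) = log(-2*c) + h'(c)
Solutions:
 h(c) = C1 - c*log(-c) + c*(1 - log(2)) + exp(4*c)/2


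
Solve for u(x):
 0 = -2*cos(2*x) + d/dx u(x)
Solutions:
 u(x) = C1 + sin(2*x)


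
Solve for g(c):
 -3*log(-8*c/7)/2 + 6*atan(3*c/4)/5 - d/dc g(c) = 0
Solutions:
 g(c) = C1 - 3*c*log(-c)/2 + 6*c*atan(3*c/4)/5 - 9*c*log(2)/2 + 3*c/2 + 3*c*log(7)/2 - 4*log(9*c^2 + 16)/5


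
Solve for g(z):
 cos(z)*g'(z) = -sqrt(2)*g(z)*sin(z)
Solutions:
 g(z) = C1*cos(z)^(sqrt(2))


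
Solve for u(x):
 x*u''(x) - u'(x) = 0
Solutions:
 u(x) = C1 + C2*x^2


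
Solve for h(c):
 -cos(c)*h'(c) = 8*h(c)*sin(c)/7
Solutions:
 h(c) = C1*cos(c)^(8/7)


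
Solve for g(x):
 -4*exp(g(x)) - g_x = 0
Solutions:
 g(x) = log(1/(C1 + 4*x))


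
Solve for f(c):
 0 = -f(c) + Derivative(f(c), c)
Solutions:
 f(c) = C1*exp(c)


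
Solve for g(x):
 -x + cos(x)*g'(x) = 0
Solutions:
 g(x) = C1 + Integral(x/cos(x), x)


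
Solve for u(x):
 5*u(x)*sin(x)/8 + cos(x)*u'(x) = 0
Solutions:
 u(x) = C1*cos(x)^(5/8)


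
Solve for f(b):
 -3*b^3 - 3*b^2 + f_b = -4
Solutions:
 f(b) = C1 + 3*b^4/4 + b^3 - 4*b


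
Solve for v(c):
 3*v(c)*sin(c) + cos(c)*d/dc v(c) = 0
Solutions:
 v(c) = C1*cos(c)^3


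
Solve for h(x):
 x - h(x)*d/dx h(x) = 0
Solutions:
 h(x) = -sqrt(C1 + x^2)
 h(x) = sqrt(C1 + x^2)


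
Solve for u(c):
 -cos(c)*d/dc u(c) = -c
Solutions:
 u(c) = C1 + Integral(c/cos(c), c)


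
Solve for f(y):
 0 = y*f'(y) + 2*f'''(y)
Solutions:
 f(y) = C1 + Integral(C2*airyai(-2^(2/3)*y/2) + C3*airybi(-2^(2/3)*y/2), y)


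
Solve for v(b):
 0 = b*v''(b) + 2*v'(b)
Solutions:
 v(b) = C1 + C2/b


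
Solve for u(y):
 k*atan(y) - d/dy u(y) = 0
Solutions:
 u(y) = C1 + k*(y*atan(y) - log(y^2 + 1)/2)


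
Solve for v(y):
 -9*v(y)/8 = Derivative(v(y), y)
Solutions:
 v(y) = C1*exp(-9*y/8)


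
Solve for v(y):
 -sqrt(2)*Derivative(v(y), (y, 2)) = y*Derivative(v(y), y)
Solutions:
 v(y) = C1 + C2*erf(2^(1/4)*y/2)


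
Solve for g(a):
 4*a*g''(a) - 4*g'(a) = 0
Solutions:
 g(a) = C1 + C2*a^2


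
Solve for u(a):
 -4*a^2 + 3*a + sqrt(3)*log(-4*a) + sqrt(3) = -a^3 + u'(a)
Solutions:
 u(a) = C1 + a^4/4 - 4*a^3/3 + 3*a^2/2 + sqrt(3)*a*log(-a) + 2*sqrt(3)*a*log(2)


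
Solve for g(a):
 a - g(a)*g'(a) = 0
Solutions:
 g(a) = -sqrt(C1 + a^2)
 g(a) = sqrt(C1 + a^2)


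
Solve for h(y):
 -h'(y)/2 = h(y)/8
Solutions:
 h(y) = C1*exp(-y/4)


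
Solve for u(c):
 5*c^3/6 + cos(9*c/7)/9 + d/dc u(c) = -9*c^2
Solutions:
 u(c) = C1 - 5*c^4/24 - 3*c^3 - 7*sin(9*c/7)/81


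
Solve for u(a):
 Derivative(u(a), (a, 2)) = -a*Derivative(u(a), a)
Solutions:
 u(a) = C1 + C2*erf(sqrt(2)*a/2)


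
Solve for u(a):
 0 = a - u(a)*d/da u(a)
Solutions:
 u(a) = -sqrt(C1 + a^2)
 u(a) = sqrt(C1 + a^2)


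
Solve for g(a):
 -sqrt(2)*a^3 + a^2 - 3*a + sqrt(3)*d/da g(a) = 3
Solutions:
 g(a) = C1 + sqrt(6)*a^4/12 - sqrt(3)*a^3/9 + sqrt(3)*a^2/2 + sqrt(3)*a


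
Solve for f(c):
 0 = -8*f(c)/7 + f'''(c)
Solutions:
 f(c) = C3*exp(2*7^(2/3)*c/7) + (C1*sin(sqrt(3)*7^(2/3)*c/7) + C2*cos(sqrt(3)*7^(2/3)*c/7))*exp(-7^(2/3)*c/7)


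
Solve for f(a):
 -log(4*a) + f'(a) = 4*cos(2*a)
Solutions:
 f(a) = C1 + a*log(a) - a + 2*a*log(2) + 2*sin(2*a)


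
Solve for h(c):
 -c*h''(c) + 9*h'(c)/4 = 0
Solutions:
 h(c) = C1 + C2*c^(13/4)


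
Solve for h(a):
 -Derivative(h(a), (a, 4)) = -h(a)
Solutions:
 h(a) = C1*exp(-a) + C2*exp(a) + C3*sin(a) + C4*cos(a)


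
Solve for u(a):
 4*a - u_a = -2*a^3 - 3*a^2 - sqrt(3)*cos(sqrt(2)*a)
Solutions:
 u(a) = C1 + a^4/2 + a^3 + 2*a^2 + sqrt(6)*sin(sqrt(2)*a)/2


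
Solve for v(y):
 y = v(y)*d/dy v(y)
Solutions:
 v(y) = -sqrt(C1 + y^2)
 v(y) = sqrt(C1 + y^2)


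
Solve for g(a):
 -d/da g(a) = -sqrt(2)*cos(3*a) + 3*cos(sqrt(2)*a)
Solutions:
 g(a) = C1 + sqrt(2)*sin(3*a)/3 - 3*sqrt(2)*sin(sqrt(2)*a)/2


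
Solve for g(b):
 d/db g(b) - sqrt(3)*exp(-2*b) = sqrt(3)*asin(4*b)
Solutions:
 g(b) = C1 + sqrt(3)*b*asin(4*b) + sqrt(3)*sqrt(1 - 16*b^2)/4 - sqrt(3)*exp(-2*b)/2


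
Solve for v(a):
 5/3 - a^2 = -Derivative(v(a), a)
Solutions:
 v(a) = C1 + a^3/3 - 5*a/3


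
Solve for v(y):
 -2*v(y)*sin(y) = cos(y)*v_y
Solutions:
 v(y) = C1*cos(y)^2


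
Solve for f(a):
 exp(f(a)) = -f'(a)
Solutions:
 f(a) = log(1/(C1 + a))


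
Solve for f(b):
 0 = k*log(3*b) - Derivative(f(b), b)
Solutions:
 f(b) = C1 + b*k*log(b) - b*k + b*k*log(3)


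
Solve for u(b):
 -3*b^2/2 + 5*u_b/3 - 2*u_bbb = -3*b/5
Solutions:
 u(b) = C1 + C2*exp(-sqrt(30)*b/6) + C3*exp(sqrt(30)*b/6) + 3*b^3/10 - 9*b^2/50 + 54*b/25


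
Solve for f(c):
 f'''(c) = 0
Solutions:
 f(c) = C1 + C2*c + C3*c^2


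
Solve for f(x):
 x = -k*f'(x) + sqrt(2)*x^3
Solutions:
 f(x) = C1 + sqrt(2)*x^4/(4*k) - x^2/(2*k)


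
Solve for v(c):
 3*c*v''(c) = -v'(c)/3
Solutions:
 v(c) = C1 + C2*c^(8/9)


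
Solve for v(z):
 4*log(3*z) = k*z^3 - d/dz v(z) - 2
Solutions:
 v(z) = C1 + k*z^4/4 - 4*z*log(z) - z*log(81) + 2*z


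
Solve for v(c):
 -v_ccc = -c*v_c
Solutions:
 v(c) = C1 + Integral(C2*airyai(c) + C3*airybi(c), c)


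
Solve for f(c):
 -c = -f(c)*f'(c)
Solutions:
 f(c) = -sqrt(C1 + c^2)
 f(c) = sqrt(C1 + c^2)


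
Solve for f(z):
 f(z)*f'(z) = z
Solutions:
 f(z) = -sqrt(C1 + z^2)
 f(z) = sqrt(C1 + z^2)


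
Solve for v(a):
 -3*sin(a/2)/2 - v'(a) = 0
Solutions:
 v(a) = C1 + 3*cos(a/2)


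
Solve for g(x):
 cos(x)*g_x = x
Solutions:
 g(x) = C1 + Integral(x/cos(x), x)


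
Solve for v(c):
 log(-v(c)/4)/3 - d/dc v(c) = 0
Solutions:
 -3*Integral(1/(log(-_y) - 2*log(2)), (_y, v(c))) = C1 - c


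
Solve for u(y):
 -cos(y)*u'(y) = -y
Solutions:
 u(y) = C1 + Integral(y/cos(y), y)


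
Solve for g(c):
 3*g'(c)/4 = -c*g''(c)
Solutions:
 g(c) = C1 + C2*c^(1/4)


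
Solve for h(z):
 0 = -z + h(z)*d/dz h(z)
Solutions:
 h(z) = -sqrt(C1 + z^2)
 h(z) = sqrt(C1 + z^2)


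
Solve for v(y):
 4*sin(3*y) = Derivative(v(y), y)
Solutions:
 v(y) = C1 - 4*cos(3*y)/3


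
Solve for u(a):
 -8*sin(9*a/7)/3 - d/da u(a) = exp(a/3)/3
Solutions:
 u(a) = C1 - exp(a)^(1/3) + 56*cos(9*a/7)/27


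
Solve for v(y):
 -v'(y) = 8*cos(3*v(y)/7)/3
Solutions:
 8*y/3 - 7*log(sin(3*v(y)/7) - 1)/6 + 7*log(sin(3*v(y)/7) + 1)/6 = C1


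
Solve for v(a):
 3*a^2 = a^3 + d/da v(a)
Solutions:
 v(a) = C1 - a^4/4 + a^3


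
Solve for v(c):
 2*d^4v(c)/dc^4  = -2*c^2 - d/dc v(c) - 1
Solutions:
 v(c) = C1 + C4*exp(-2^(2/3)*c/2) - 2*c^3/3 - c + (C2*sin(2^(2/3)*sqrt(3)*c/4) + C3*cos(2^(2/3)*sqrt(3)*c/4))*exp(2^(2/3)*c/4)


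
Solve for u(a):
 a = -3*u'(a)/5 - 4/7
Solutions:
 u(a) = C1 - 5*a^2/6 - 20*a/21


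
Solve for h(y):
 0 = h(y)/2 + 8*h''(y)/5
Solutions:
 h(y) = C1*sin(sqrt(5)*y/4) + C2*cos(sqrt(5)*y/4)


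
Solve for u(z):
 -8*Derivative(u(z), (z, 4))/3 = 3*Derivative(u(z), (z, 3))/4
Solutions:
 u(z) = C1 + C2*z + C3*z^2 + C4*exp(-9*z/32)


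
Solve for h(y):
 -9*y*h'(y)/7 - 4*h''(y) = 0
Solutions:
 h(y) = C1 + C2*erf(3*sqrt(14)*y/28)


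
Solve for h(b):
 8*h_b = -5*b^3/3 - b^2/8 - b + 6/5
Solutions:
 h(b) = C1 - 5*b^4/96 - b^3/192 - b^2/16 + 3*b/20


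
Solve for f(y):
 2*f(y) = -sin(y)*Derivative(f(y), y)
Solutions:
 f(y) = C1*(cos(y) + 1)/(cos(y) - 1)


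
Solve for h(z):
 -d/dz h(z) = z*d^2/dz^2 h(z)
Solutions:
 h(z) = C1 + C2*log(z)


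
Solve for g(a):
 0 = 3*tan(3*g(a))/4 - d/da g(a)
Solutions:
 g(a) = -asin(C1*exp(9*a/4))/3 + pi/3
 g(a) = asin(C1*exp(9*a/4))/3


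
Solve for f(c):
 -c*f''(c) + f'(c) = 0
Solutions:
 f(c) = C1 + C2*c^2


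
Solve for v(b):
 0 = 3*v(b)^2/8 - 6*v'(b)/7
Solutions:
 v(b) = -16/(C1 + 7*b)


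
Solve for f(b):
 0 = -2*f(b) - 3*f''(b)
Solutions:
 f(b) = C1*sin(sqrt(6)*b/3) + C2*cos(sqrt(6)*b/3)


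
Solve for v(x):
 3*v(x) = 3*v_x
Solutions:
 v(x) = C1*exp(x)


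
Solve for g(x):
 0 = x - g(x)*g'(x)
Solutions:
 g(x) = -sqrt(C1 + x^2)
 g(x) = sqrt(C1 + x^2)


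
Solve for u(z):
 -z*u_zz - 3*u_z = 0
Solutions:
 u(z) = C1 + C2/z^2


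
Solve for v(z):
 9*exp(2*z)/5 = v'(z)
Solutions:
 v(z) = C1 + 9*exp(2*z)/10


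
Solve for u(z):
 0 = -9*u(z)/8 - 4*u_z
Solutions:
 u(z) = C1*exp(-9*z/32)


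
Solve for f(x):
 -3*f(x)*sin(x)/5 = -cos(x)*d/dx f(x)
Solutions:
 f(x) = C1/cos(x)^(3/5)


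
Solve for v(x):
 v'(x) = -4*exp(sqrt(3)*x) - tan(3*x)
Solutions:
 v(x) = C1 - 4*sqrt(3)*exp(sqrt(3)*x)/3 + log(cos(3*x))/3


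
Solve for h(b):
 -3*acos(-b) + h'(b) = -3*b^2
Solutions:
 h(b) = C1 - b^3 + 3*b*acos(-b) + 3*sqrt(1 - b^2)


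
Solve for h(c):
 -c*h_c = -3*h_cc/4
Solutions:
 h(c) = C1 + C2*erfi(sqrt(6)*c/3)


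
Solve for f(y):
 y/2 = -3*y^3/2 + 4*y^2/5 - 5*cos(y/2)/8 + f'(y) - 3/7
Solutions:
 f(y) = C1 + 3*y^4/8 - 4*y^3/15 + y^2/4 + 3*y/7 + 5*sin(y/2)/4


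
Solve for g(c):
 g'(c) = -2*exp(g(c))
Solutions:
 g(c) = log(1/(C1 + 2*c))


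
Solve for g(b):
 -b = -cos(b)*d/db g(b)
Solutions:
 g(b) = C1 + Integral(b/cos(b), b)


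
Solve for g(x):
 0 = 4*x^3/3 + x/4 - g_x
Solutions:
 g(x) = C1 + x^4/3 + x^2/8


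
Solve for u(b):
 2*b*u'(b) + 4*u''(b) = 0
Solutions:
 u(b) = C1 + C2*erf(b/2)


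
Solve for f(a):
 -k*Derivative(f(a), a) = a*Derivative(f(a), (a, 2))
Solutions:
 f(a) = C1 + a^(1 - re(k))*(C2*sin(log(a)*Abs(im(k))) + C3*cos(log(a)*im(k)))


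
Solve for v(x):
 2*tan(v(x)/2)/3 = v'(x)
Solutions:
 v(x) = -2*asin(C1*exp(x/3)) + 2*pi
 v(x) = 2*asin(C1*exp(x/3))


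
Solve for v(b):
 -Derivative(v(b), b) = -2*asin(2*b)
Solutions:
 v(b) = C1 + 2*b*asin(2*b) + sqrt(1 - 4*b^2)


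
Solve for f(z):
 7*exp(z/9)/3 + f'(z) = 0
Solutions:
 f(z) = C1 - 21*exp(z/9)


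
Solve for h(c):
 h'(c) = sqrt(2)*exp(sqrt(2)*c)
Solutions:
 h(c) = C1 + exp(sqrt(2)*c)


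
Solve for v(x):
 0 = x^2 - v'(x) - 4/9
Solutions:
 v(x) = C1 + x^3/3 - 4*x/9


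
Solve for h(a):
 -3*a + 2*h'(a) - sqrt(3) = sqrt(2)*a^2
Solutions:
 h(a) = C1 + sqrt(2)*a^3/6 + 3*a^2/4 + sqrt(3)*a/2


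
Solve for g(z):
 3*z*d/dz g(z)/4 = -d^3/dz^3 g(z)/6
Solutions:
 g(z) = C1 + Integral(C2*airyai(-6^(2/3)*z/2) + C3*airybi(-6^(2/3)*z/2), z)


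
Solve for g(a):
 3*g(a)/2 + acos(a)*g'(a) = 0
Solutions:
 g(a) = C1*exp(-3*Integral(1/acos(a), a)/2)


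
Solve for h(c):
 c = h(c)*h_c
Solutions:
 h(c) = -sqrt(C1 + c^2)
 h(c) = sqrt(C1 + c^2)


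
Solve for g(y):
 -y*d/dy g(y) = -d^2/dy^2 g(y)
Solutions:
 g(y) = C1 + C2*erfi(sqrt(2)*y/2)


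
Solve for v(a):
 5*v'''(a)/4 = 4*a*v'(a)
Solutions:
 v(a) = C1 + Integral(C2*airyai(2*2^(1/3)*5^(2/3)*a/5) + C3*airybi(2*2^(1/3)*5^(2/3)*a/5), a)


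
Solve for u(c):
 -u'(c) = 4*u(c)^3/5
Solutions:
 u(c) = -sqrt(10)*sqrt(-1/(C1 - 4*c))/2
 u(c) = sqrt(10)*sqrt(-1/(C1 - 4*c))/2


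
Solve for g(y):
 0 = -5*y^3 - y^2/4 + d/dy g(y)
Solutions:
 g(y) = C1 + 5*y^4/4 + y^3/12


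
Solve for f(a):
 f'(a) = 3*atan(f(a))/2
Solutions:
 Integral(1/atan(_y), (_y, f(a))) = C1 + 3*a/2


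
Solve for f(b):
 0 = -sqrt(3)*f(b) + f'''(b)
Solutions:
 f(b) = C3*exp(3^(1/6)*b) + (C1*sin(3^(2/3)*b/2) + C2*cos(3^(2/3)*b/2))*exp(-3^(1/6)*b/2)


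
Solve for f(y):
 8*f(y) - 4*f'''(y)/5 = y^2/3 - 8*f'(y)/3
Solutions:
 f(y) = C1*exp(-5^(1/3)*y*(2*5^(1/3)/(sqrt(689)/27 + 1)^(1/3) + 9*(sqrt(689)/27 + 1)^(1/3))/18)*sin(sqrt(3)*y*(-9*(5*sqrt(689)/27 + 5)^(1/3) + 10/(5*sqrt(689)/27 + 5)^(1/3))/18) + C2*exp(-5^(1/3)*y*(2*5^(1/3)/(sqrt(689)/27 + 1)^(1/3) + 9*(sqrt(689)/27 + 1)^(1/3))/18)*cos(sqrt(3)*y*(-9*(5*sqrt(689)/27 + 5)^(1/3) + 10/(5*sqrt(689)/27 + 5)^(1/3))/18) + C3*exp(5^(1/3)*y*(2*5^(1/3)/(9*(sqrt(689)/27 + 1)^(1/3)) + (sqrt(689)/27 + 1)^(1/3))) + y^2/24 - y/36 + 1/108


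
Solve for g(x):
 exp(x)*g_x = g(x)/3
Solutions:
 g(x) = C1*exp(-exp(-x)/3)


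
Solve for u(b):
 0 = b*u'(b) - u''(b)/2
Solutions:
 u(b) = C1 + C2*erfi(b)


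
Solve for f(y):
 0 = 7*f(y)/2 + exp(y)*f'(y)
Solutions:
 f(y) = C1*exp(7*exp(-y)/2)


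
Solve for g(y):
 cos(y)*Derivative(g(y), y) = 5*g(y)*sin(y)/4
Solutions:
 g(y) = C1/cos(y)^(5/4)


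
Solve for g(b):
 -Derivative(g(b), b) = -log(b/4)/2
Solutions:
 g(b) = C1 + b*log(b)/2 - b*log(2) - b/2


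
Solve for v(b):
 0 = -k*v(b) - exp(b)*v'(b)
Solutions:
 v(b) = C1*exp(k*exp(-b))
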